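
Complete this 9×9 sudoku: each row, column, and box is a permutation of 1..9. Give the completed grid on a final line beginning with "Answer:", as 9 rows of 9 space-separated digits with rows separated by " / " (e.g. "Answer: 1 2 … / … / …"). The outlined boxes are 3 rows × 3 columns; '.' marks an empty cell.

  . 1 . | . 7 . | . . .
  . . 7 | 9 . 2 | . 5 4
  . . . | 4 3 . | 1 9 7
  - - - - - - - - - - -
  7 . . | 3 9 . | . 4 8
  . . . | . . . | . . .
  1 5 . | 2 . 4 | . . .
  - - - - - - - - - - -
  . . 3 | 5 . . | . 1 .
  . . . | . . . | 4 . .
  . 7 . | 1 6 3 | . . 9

Step 1. [r6c5∈{8}] only 8 remains possible at r6c5. So r6c5=8.
Step 2. [r8c5∈{2}] r8c5 is down to just 2. So r8c5=2.
Step 3. [r5c9∈{1,2,3,5,6}] across col 9, 1 lands solely at r5c9 ⇒ r5c9=1.
Step 4. [r8c9∈{3,5,6}] across col 9, 5 lands solely at r8c9. So r8c9=5.
Step 5. [r8c8∈{3,6,7,8}] 3 has one home in row 8: r8c8 ⇒ r8c8=3.
Step 6. [r7c7∈{2,6,7,8}] box 9 places 7 nowhere but r7c7, so r7c7=7.
Step 7. [r7c9∈{2,6}] r7c9 is the only open cell in box 9 admitting 6 ⇒ r7c9=6.
Step 8. [r1c9∈{2,3}] col 9 places 2 nowhere but r1c9 ⇒ r1c9=2.
Step 9. [r5c5∈{5}] nothing but 5 survives at r5c5. So r5c5=5.
Step 10. [r8c3∈{1,6,8,9}] row 8 places 1 nowhere but r8c3. So r8c3=1.
Step 11. [r4c7∈{2,5,6}] r4c7 is the only open cell in row 4 admitting 5, so r4c7=5.
Step 12. [r6c8∈{6,7}] in row 6, 7 fits only at r6c8. So r6c8=7.
Step 13. [r6c9∈{3}] nothing but 3 survives at r6c9. So r6c9=3.
Step 14. [r7c5∈{4}] r7c5 has the single candidate 4 ⇒ r7c5=4.
Step 15. [r5c2∈{2,3,4,6,8,9}] 4 has one home in col 2: r5c2 ⇒ r5c2=4.
Step 16. [r5c1∈{2,3,6,8,9}] r5c1 is the only open cell in row 5 admitting 3, so r5c1=3.
Step 17. [r5c3∈{2,6,8,9}] r5c3 is the only open cell in row 5 admitting 8, so r5c3=8.
Step 18. [r1c7∈{3,6,8}] across row 1, 3 lands solely at r1c7 ⇒ r1c7=3.
Step 19. [r5c7∈{2,6,9}] row 5 places 9 nowhere but r5c7 ⇒ r5c7=9.
Step 20. [r9c7∈{2,8}] in col 7, 2 fits only at r9c7, so r9c7=2.
Step 21. [r2c7∈{6,8}] r2c7 is the only open cell in col 7 admitting 8. So r2c7=8.
Step 22. [r2c1∈{6}] nothing but 6 survives at r2c1 ⇒ r2c1=6.
Step 23. [r3c6∈{5,6,8}] in row 3, 6 fits only at r3c6, so r3c6=6.
Step 24. [r1c4∈{8}] r1c4's peers cover all but 8 ⇒ r1c4=8.
Step 25. [r8c2∈{6,8,9}] r8c2 is the only open cell in row 8 admitting 6 ⇒ r8c2=6.
Step 26. [r7c2∈{2,8,9}] in col 2, 9 fits only at r7c2. So r7c2=9.
Step 27. [r8c1∈{8}] r8c1 is down to just 8. So r8c1=8.
Step 28. [r1c1∈{4,5,9}] r1c1 is the only open cell in col 1 admitting 9 ⇒ r1c1=9.
Step 29. [r6c7∈{6}] r6c7 is down to just 6, so r6c7=6.
Step 30. [r8c4∈{7}] nothing but 7 survives at r8c4, so r8c4=7.
Step 31. [r4c2∈{2}] r4c2's peers cover all but 2 ⇒ r4c2=2.
Step 32. [r3c3∈{2,5}] r3c3 is the only open cell in col 3 admitting 2, so r3c3=2.
Step 33. [r9c1∈{4,5}] r9c1 is the only open cell in col 1 admitting 4 ⇒ r9c1=4.
Step 34. [r9c3∈{5}] nothing but 5 survives at r9c3. So r9c3=5.
Step 35. [r1c8∈{6}] r1c8 has the single candidate 6, so r1c8=6.
Step 36. [r3c1∈{5}] r3c1's peers cover all but 5. So r3c1=5.
Step 37. [r6c3∈{9}] only 9 remains possible at r6c3. So r6c3=9.
Step 38. [r5c4∈{6}] r5c4 is down to just 6. So r5c4=6.
Step 39. [r4c6∈{1}] r4c6's peers cover all but 1, so r4c6=1.
Step 40. [r5c8∈{2}] r5c8 has the single candidate 2 ⇒ r5c8=2.
Step 41. [r2c2∈{3}] r2c2 has the single candidate 3, so r2c2=3.
Step 42. [r2c5∈{1}] only 1 remains possible at r2c5, so r2c5=1.
Step 43. [r7c6∈{8}] r7c6 has the single candidate 8 ⇒ r7c6=8.
Step 44. [r8c6∈{9}] nothing but 9 survives at r8c6. So r8c6=9.
Step 45. [r1c6∈{5}] only 5 remains possible at r1c6, so r1c6=5.
Step 46. [r5c6∈{7}] r5c6's peers cover all but 7. So r5c6=7.
Step 47. [r4c3∈{6}] r4c3 is down to just 6 ⇒ r4c3=6.
Step 48. [r9c8∈{8}] r9c8 is down to just 8 ⇒ r9c8=8.
Step 49. [r3c2∈{8}] only 8 remains possible at r3c2 ⇒ r3c2=8.
Step 50. [r1c3∈{4}] nothing but 4 survives at r1c3. So r1c3=4.
Step 51. [r7c1∈{2}] r7c1 has the single candidate 2. So r7c1=2.

Answer: 9 1 4 8 7 5 3 6 2 / 6 3 7 9 1 2 8 5 4 / 5 8 2 4 3 6 1 9 7 / 7 2 6 3 9 1 5 4 8 / 3 4 8 6 5 7 9 2 1 / 1 5 9 2 8 4 6 7 3 / 2 9 3 5 4 8 7 1 6 / 8 6 1 7 2 9 4 3 5 / 4 7 5 1 6 3 2 8 9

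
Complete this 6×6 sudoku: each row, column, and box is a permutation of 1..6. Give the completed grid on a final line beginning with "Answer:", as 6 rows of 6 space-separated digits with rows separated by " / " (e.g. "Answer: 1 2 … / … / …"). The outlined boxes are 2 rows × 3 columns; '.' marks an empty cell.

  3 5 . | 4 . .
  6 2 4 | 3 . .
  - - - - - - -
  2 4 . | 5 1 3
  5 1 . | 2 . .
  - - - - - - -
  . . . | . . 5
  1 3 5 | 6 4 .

Step 1. [r4c5∈{6}] r4c5's peers cover all but 6 ⇒ r4c5=6.
Step 2. [r1c5∈{2}] r1c5 has the single candidate 2 ⇒ r1c5=2.
Step 3. [r2c6∈{1}] r2c6's peers cover all but 1 ⇒ r2c6=1.
Step 4. [r5c2∈{6}] only 6 remains possible at r5c2, so r5c2=6.
Step 5. [r6c6∈{2}] nothing but 2 survives at r6c6. So r6c6=2.
Step 6. [r1c6∈{6}] r1c6 has the single candidate 6. So r1c6=6.
Step 7. [r5c5∈{3}] r5c5 is down to just 3 ⇒ r5c5=3.
Step 8. [r3c3∈{6}] r3c3 is down to just 6 ⇒ r3c3=6.
Step 9. [r5c4∈{1}] only 1 remains possible at r5c4. So r5c4=1.
Step 10. [r5c3∈{2}] nothing but 2 survives at r5c3. So r5c3=2.
Step 11. [r5c1∈{4}] r5c1 is down to just 4, so r5c1=4.
Step 12. [r2c5∈{5}] only 5 remains possible at r2c5 ⇒ r2c5=5.
Step 13. [r1c3∈{1}] nothing but 1 survives at r1c3 ⇒ r1c3=1.
Step 14. [r4c6∈{4}] r4c6 is down to just 4 ⇒ r4c6=4.
Step 15. [r4c3∈{3}] nothing but 3 survives at r4c3 ⇒ r4c3=3.

Answer: 3 5 1 4 2 6 / 6 2 4 3 5 1 / 2 4 6 5 1 3 / 5 1 3 2 6 4 / 4 6 2 1 3 5 / 1 3 5 6 4 2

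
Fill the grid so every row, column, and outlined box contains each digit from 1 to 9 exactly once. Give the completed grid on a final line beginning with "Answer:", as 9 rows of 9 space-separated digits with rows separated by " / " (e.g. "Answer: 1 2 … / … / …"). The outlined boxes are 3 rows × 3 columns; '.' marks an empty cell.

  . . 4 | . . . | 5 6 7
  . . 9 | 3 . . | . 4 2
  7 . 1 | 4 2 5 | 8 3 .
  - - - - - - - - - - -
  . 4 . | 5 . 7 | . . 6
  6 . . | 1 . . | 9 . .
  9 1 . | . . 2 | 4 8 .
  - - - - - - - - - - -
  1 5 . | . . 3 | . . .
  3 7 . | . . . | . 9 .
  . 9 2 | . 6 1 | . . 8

Step 1. [r5c8∈{2,5,7}] 7 has one home in box 6: r5c8. So r5c8=7.
Step 2. [r6c5∈{3}] r6c5 is down to just 3, so r6c5=3.
Step 3. [r7c8∈{2}] r7c8 has the single candidate 2 ⇒ r7c8=2.
Step 4. [r5c2∈{2,3,8}] r5c2 is the only open cell in row 5 admitting 2, so r5c2=2.
Step 5. [r4c1∈{8}] only 8 remains possible at r4c1. So r4c1=8.
Step 6. [r5c9∈{3,5}] col 9 places 3 nowhere but r5c9 ⇒ r5c9=3.
Step 7. [r1c5∈{1,8,9}] 1 has one home in row 1: r1c5 ⇒ r1c5=1.
Step 8. [r9c4∈{7}] r9c4 has the single candidate 7. So r9c4=7.
Step 9. [r8c9∈{1,4,5}] r8c9 is the only open cell in col 9 admitting 1 ⇒ r8c9=1.
Step 10. [r2c6∈{6,8}] across col 6, 6 lands solely at r2c6 ⇒ r2c6=6.
Step 11. [r8c5∈{4,5,8}] r8c5 is the only open cell in row 8 admitting 5. So r8c5=5.
Step 12. [r8c6∈{4,8}] in row 8, 4 fits only at r8c6 ⇒ r8c6=4.
Step 13. [r5c6∈{8}] r5c6 is down to just 8 ⇒ r5c6=8.
Step 14. [r2c2∈{8}] r2c2 has the single candidate 8, so r2c2=8.
Step 15. [r7c5∈{8,9}] in col 5, 8 fits only at r7c5 ⇒ r7c5=8.
Step 16. [r7c3∈{6}] r7c3's peers cover all but 6. So r7c3=6.
Step 17. [r2c7∈{1}] nothing but 1 survives at r2c7. So r2c7=1.
Step 18. [r1c4∈{8,9}] 8 has one home in row 1: r1c4 ⇒ r1c4=8.
Step 19. [r6c9∈{5}] r6c9 is down to just 5 ⇒ r6c9=5.
Step 20. [r5c3∈{5}] r5c3 has the single candidate 5. So r5c3=5.
Step 21. [r9c1∈{4}] r9c1 has the single candidate 4 ⇒ r9c1=4.
Step 22. [r2c5∈{7}] only 7 remains possible at r2c5. So r2c5=7.
Step 23. [r1c1∈{2}] r1c1 is down to just 2 ⇒ r1c1=2.
Step 24. [r3c9∈{9}] r3c9 has the single candidate 9. So r3c9=9.
Step 25. [r7c7∈{7}] r7c7 has the single candidate 7 ⇒ r7c7=7.
Step 26. [r7c4∈{9}] r7c4 has the single candidate 9 ⇒ r7c4=9.
Step 27. [r2c1∈{5}] r2c1 is down to just 5, so r2c1=5.
Step 28. [r4c8∈{1}] only 1 remains possible at r4c8 ⇒ r4c8=1.
Step 29. [r9c7∈{3}] r9c7's peers cover all but 3, so r9c7=3.
Step 30. [r5c5∈{4}] r5c5's peers cover all but 4, so r5c5=4.
Step 31. [r8c7∈{6}] nothing but 6 survives at r8c7, so r8c7=6.
Step 32. [r8c4∈{2}] r8c4's peers cover all but 2 ⇒ r8c4=2.
Step 33. [r6c4∈{6}] r6c4's peers cover all but 6, so r6c4=6.
Step 34. [r1c2∈{3}] r1c2 has the single candidate 3. So r1c2=3.
Step 35. [r6c3∈{7}] r6c3 is down to just 7 ⇒ r6c3=7.
Step 36. [r4c5∈{9}] r4c5's peers cover all but 9 ⇒ r4c5=9.
Step 37. [r4c7∈{2}] nothing but 2 survives at r4c7 ⇒ r4c7=2.
Step 38. [r8c3∈{8}] only 8 remains possible at r8c3 ⇒ r8c3=8.
Step 39. [r9c8∈{5}] r9c8's peers cover all but 5. So r9c8=5.
Step 40. [r4c3∈{3}] r4c3's peers cover all but 3, so r4c3=3.
Step 41. [r3c2∈{6}] r3c2 has the single candidate 6 ⇒ r3c2=6.
Step 42. [r7c9∈{4}] r7c9's peers cover all but 4, so r7c9=4.
Step 43. [r1c6∈{9}] only 9 remains possible at r1c6 ⇒ r1c6=9.

Answer: 2 3 4 8 1 9 5 6 7 / 5 8 9 3 7 6 1 4 2 / 7 6 1 4 2 5 8 3 9 / 8 4 3 5 9 7 2 1 6 / 6 2 5 1 4 8 9 7 3 / 9 1 7 6 3 2 4 8 5 / 1 5 6 9 8 3 7 2 4 / 3 7 8 2 5 4 6 9 1 / 4 9 2 7 6 1 3 5 8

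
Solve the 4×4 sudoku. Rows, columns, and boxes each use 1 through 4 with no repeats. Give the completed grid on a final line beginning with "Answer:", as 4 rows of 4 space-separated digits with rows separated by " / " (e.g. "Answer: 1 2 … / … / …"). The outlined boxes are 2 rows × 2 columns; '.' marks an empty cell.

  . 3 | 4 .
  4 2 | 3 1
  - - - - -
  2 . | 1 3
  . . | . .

Step 1. [r4c4∈{2,4}] across col 4, 4 lands solely at r4c4 ⇒ r4c4=4.
Step 2. [r4c1∈{1,3}] r4c1 is the only open cell in row 4 admitting 3, so r4c1=3.
Step 3. [r1c1∈{1}] nothing but 1 survives at r1c1. So r1c1=1.
Step 4. [r4c3∈{2}] r4c3 is down to just 2. So r4c3=2.
Step 5. [r3c2∈{4}] nothing but 4 survives at r3c2. So r3c2=4.
Step 6. [r1c4∈{2}] nothing but 2 survives at r1c4 ⇒ r1c4=2.
Step 7. [r4c2∈{1}] only 1 remains possible at r4c2, so r4c2=1.

Answer: 1 3 4 2 / 4 2 3 1 / 2 4 1 3 / 3 1 2 4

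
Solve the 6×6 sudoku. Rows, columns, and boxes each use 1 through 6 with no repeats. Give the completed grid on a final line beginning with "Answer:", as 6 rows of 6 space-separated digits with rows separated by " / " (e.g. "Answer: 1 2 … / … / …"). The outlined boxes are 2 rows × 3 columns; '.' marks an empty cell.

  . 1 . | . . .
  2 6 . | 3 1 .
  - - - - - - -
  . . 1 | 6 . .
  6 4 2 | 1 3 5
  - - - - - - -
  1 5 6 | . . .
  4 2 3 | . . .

Step 1. [r2c6∈{4}] nothing but 4 survives at r2c6 ⇒ r2c6=4.
Step 2. [r3c6∈{2}] r3c6 has the single candidate 2. So r3c6=2.
Step 3. [r6c4∈{5}] only 5 remains possible at r6c4. So r6c4=5.
Step 4. [r1c5∈{2,5,6}] r1c5 is the only open cell in col 5 admitting 5. So r1c5=5.
Step 5. [r5c4∈{2,4}] 4 has one home in col 4: r5c4. So r5c4=4.
Step 6. [r3c1∈{3,5}] 5 has one home in row 3: r3c1, so r3c1=5.
Step 7. [r6c5∈{6}] r6c5 is down to just 6. So r6c5=6.
Step 8. [r2c3∈{5}] r2c3's peers cover all but 5, so r2c3=5.
Step 9. [r1c1∈{3}] only 3 remains possible at r1c1. So r1c1=3.
Step 10. [r5c6∈{3}] r5c6's peers cover all but 3. So r5c6=3.
Step 11. [r1c4∈{2}] nothing but 2 survives at r1c4, so r1c4=2.
Step 12. [r5c5∈{2}] only 2 remains possible at r5c5. So r5c5=2.
Step 13. [r1c3∈{4}] only 4 remains possible at r1c3 ⇒ r1c3=4.
Step 14. [r1c6∈{6}] only 6 remains possible at r1c6. So r1c6=6.
Step 15. [r3c2∈{3}] r3c2's peers cover all but 3 ⇒ r3c2=3.
Step 16. [r6c6∈{1}] r6c6's peers cover all but 1. So r6c6=1.
Step 17. [r3c5∈{4}] only 4 remains possible at r3c5 ⇒ r3c5=4.

Answer: 3 1 4 2 5 6 / 2 6 5 3 1 4 / 5 3 1 6 4 2 / 6 4 2 1 3 5 / 1 5 6 4 2 3 / 4 2 3 5 6 1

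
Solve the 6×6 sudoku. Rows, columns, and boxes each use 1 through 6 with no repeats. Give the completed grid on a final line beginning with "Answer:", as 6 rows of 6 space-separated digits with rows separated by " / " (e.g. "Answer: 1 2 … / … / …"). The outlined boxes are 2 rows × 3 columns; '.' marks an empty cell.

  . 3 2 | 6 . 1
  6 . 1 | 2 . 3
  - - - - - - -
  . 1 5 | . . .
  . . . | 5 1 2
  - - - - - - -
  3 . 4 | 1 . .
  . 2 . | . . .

Step 1. [r6c3∈{6}] r6c3 is down to just 6 ⇒ r6c3=6.
Step 2. [r5c2∈{5}] only 5 remains possible at r5c2 ⇒ r5c2=5.
Step 3. [r2c2∈{4}] r2c2 has the single candidate 4 ⇒ r2c2=4.
Step 4. [r1c5∈{4,5}] in row 1, 4 fits only at r1c5, so r1c5=4.
Step 5. [r6c6∈{4,5}] across col 6, 5 lands solely at r6c6. So r6c6=5.
Step 6. [r3c6∈{4,6}] in col 6, 4 fits only at r3c6 ⇒ r3c6=4.
Step 7. [r3c4∈{3}] nothing but 3 survives at r3c4 ⇒ r3c4=3.
Step 8. [r5c5∈{2,6}] in row 5, 2 fits only at r5c5 ⇒ r5c5=2.
Step 9. [r1c1∈{5}] r1c1 has the single candidate 5 ⇒ r1c1=5.
Step 10. [r3c5∈{6}] only 6 remains possible at r3c5 ⇒ r3c5=6.
Step 11. [r4c2∈{6}] r4c2 is down to just 6, so r4c2=6.
Step 12. [r6c4∈{4}] nothing but 4 survives at r6c4. So r6c4=4.
Step 13. [r3c1∈{2}] only 2 remains possible at r3c1. So r3c1=2.
Step 14. [r4c1∈{4}] nothing but 4 survives at r4c1. So r4c1=4.
Step 15. [r4c3∈{3}] only 3 remains possible at r4c3 ⇒ r4c3=3.
Step 16. [r6c5∈{3}] r6c5 is down to just 3 ⇒ r6c5=3.
Step 17. [r5c6∈{6}] only 6 remains possible at r5c6 ⇒ r5c6=6.
Step 18. [r2c5∈{5}] r2c5 is down to just 5, so r2c5=5.
Step 19. [r6c1∈{1}] only 1 remains possible at r6c1 ⇒ r6c1=1.

Answer: 5 3 2 6 4 1 / 6 4 1 2 5 3 / 2 1 5 3 6 4 / 4 6 3 5 1 2 / 3 5 4 1 2 6 / 1 2 6 4 3 5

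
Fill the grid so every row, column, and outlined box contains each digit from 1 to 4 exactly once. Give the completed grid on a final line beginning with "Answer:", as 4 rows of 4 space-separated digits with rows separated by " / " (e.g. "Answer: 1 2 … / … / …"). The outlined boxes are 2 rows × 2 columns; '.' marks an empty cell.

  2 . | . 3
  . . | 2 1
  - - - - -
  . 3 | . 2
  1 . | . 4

Step 1. [r2c2∈{4}] r2c2 has the single candidate 4 ⇒ r2c2=4.
Step 2. [r4c3∈{3}] r4c3 is down to just 3 ⇒ r4c3=3.
Step 3. [r3c3∈{1}] r3c3 is down to just 1 ⇒ r3c3=1.
Step 4. [r1c3∈{4}] r1c3's peers cover all but 4, so r1c3=4.
Step 5. [r2c1∈{3}] only 3 remains possible at r2c1, so r2c1=3.
Step 6. [r1c2∈{1}] r1c2 is down to just 1, so r1c2=1.
Step 7. [r4c2∈{2}] r4c2 has the single candidate 2, so r4c2=2.
Step 8. [r3c1∈{4}] nothing but 4 survives at r3c1 ⇒ r3c1=4.

Answer: 2 1 4 3 / 3 4 2 1 / 4 3 1 2 / 1 2 3 4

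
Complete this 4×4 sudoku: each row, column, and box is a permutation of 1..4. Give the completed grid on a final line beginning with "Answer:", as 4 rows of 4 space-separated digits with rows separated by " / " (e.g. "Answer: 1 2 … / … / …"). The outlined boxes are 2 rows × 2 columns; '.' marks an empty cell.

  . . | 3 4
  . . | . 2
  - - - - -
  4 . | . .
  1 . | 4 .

Step 1. [r4c2∈{2,3}] 2 has one home in row 4: r4c2. So r4c2=2.
Step 2. [r2c2∈{1,3,4}] row 2 places 4 nowhere but r2c2. So r2c2=4.
Step 3. [r3c4∈{1,3}] r3c4 is the only open cell in col 4 admitting 1, so r3c4=1.
Step 4. [r3c2∈{3}] nothing but 3 survives at r3c2, so r3c2=3.
Step 5. [r2c3∈{1}] only 1 remains possible at r2c3, so r2c3=1.
Step 6. [r4c4∈{3}] r4c4 has the single candidate 3 ⇒ r4c4=3.
Step 7. [r1c1∈{2}] r1c1's peers cover all but 2 ⇒ r1c1=2.
Step 8. [r3c3∈{2}] r3c3 is down to just 2, so r3c3=2.
Step 9. [r2c1∈{3}] nothing but 3 survives at r2c1, so r2c1=3.
Step 10. [r1c2∈{1}] r1c2 is down to just 1. So r1c2=1.

Answer: 2 1 3 4 / 3 4 1 2 / 4 3 2 1 / 1 2 4 3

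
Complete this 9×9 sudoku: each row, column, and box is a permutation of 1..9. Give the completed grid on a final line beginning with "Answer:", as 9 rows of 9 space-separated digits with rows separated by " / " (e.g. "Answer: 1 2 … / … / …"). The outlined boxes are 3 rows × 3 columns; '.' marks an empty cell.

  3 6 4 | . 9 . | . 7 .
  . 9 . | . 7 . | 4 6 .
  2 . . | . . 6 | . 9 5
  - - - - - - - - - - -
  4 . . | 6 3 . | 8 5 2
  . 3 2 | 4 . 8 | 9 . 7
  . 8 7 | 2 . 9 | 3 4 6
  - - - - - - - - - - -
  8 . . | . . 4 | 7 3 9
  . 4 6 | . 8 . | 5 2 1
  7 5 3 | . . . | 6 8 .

Step 1. [r7c3∈{1}] r7c3's peers cover all but 1. So r7c3=1.
Step 2. [r2c6∈{1,2,3,5}] r2c6 is the only open cell in row 2 admitting 2 ⇒ r2c6=2.
Step 3. [r9c6∈{1}] r9c6 is down to just 1. So r9c6=1.
Step 4. [r3c4∈{1,3,8}] in row 3, 3 fits only at r3c4. So r3c4=3.
Step 5. [r2c3∈{5,8}] col 3 places 5 nowhere but r2c3, so r2c3=5.
Step 6. [r2c1∈{1}] r2c1 is down to just 1, so r2c1=1.
Step 7. [r1c4∈{1,5,8}] across col 4, 1 lands solely at r1c4, so r1c4=1.
Step 8. [r6c1∈{5}] r6c1 is down to just 5. So r6c1=5.
Step 9. [r5c5∈{1,5}] row 5 places 5 nowhere but r5c5, so r5c5=5.
Step 10. [r8c4∈{7,9}] r8c4 is the only open cell in col 4 admitting 7, so r8c4=7.
Step 11. [r7c5∈{2,6}] 6 has one home in row 7: r7c5. So r7c5=6.
Step 12. [r2c4∈{8}] only 8 remains possible at r2c4 ⇒ r2c4=8.
Step 13. [r3c3∈{8}] r3c3 has the single candidate 8, so r3c3=8.
Step 14. [r9c4∈{9}] r9c4's peers cover all but 9 ⇒ r9c4=9.
Step 15. [r1c6∈{5}] nothing but 5 survives at r1c6 ⇒ r1c6=5.
Step 16. [r1c9∈{8}] r1c9's peers cover all but 8. So r1c9=8.
Step 17. [r5c1∈{6}] r5c1 is down to just 6 ⇒ r5c1=6.
Step 18. [r3c2∈{7}] r3c2's peers cover all but 7. So r3c2=7.
Step 19. [r9c9∈{4}] r9c9 is down to just 4, so r9c9=4.
Step 20. [r5c8∈{1}] r5c8 is down to just 1, so r5c8=1.
Step 21. [r1c7∈{2}] r1c7 is down to just 2, so r1c7=2.
Step 22. [r4c6∈{7}] only 7 remains possible at r4c6 ⇒ r4c6=7.
Step 23. [r7c2∈{2}] nothing but 2 survives at r7c2 ⇒ r7c2=2.
Step 24. [r4c3∈{9}] r4c3's peers cover all but 9 ⇒ r4c3=9.
Step 25. [r8c1∈{9}] r8c1's peers cover all but 9 ⇒ r8c1=9.
Step 26. [r3c5∈{4}] r3c5 is down to just 4, so r3c5=4.
Step 27. [r7c4∈{5}] only 5 remains possible at r7c4. So r7c4=5.
Step 28. [r6c5∈{1}] r6c5 is down to just 1. So r6c5=1.
Step 29. [r9c5∈{2}] only 2 remains possible at r9c5. So r9c5=2.
Step 30. [r8c6∈{3}] r8c6 is down to just 3 ⇒ r8c6=3.
Step 31. [r4c2∈{1}] r4c2's peers cover all but 1. So r4c2=1.
Step 32. [r3c7∈{1}] nothing but 1 survives at r3c7 ⇒ r3c7=1.
Step 33. [r2c9∈{3}] r2c9's peers cover all but 3. So r2c9=3.

Answer: 3 6 4 1 9 5 2 7 8 / 1 9 5 8 7 2 4 6 3 / 2 7 8 3 4 6 1 9 5 / 4 1 9 6 3 7 8 5 2 / 6 3 2 4 5 8 9 1 7 / 5 8 7 2 1 9 3 4 6 / 8 2 1 5 6 4 7 3 9 / 9 4 6 7 8 3 5 2 1 / 7 5 3 9 2 1 6 8 4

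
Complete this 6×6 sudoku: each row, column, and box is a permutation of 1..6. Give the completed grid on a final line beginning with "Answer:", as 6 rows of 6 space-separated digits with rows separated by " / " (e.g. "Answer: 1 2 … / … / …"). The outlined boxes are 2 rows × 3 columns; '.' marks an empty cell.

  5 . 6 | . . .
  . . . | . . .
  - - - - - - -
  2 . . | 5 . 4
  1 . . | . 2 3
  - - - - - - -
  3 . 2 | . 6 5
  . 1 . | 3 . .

Step 1. [r2c1∈{4}] r2c1 is down to just 4. So r2c1=4.
Step 2. [r2c3∈{1,3}] in col 3, 1 fits only at r2c3, so r2c3=1.
Step 3. [r6c5∈{4}] nothing but 4 survives at r6c5 ⇒ r6c5=4.
Step 4. [r1c6∈{1,2}] in col 6, 1 fits only at r1c6. So r1c6=1.
Step 5. [r4c2∈{4,5,6}] 5 has one home in col 2: r4c2, so r4c2=5.
Step 6. [r1c5∈{3}] nothing but 3 survives at r1c5. So r1c5=3.
Step 7. [r1c2∈{2}] r1c2's peers cover all but 2, so r1c2=2.
Step 8. [r2c6∈{2,6}] 6 has one home in col 6: r2c6. So r2c6=6.
Step 9. [r2c2∈{3}] only 3 remains possible at r2c2. So r2c2=3.
Step 10. [r6c3∈{5}] r6c3 has the single candidate 5, so r6c3=5.
Step 11. [r6c1∈{6}] r6c1 has the single candidate 6, so r6c1=6.
Step 12. [r4c4∈{6}] nothing but 6 survives at r4c4 ⇒ r4c4=6.
Step 13. [r3c2∈{6}] only 6 remains possible at r3c2, so r3c2=6.
Step 14. [r6c6∈{2}] nothing but 2 survives at r6c6. So r6c6=2.
Step 15. [r3c3∈{3}] r3c3 is down to just 3 ⇒ r3c3=3.
Step 16. [r2c5∈{5}] r2c5's peers cover all but 5 ⇒ r2c5=5.
Step 17. [r3c5∈{1}] r3c5's peers cover all but 1 ⇒ r3c5=1.
Step 18. [r5c2∈{4}] nothing but 4 survives at r5c2, so r5c2=4.
Step 19. [r1c4∈{4}] only 4 remains possible at r1c4, so r1c4=4.
Step 20. [r4c3∈{4}] nothing but 4 survives at r4c3. So r4c3=4.
Step 21. [r5c4∈{1}] only 1 remains possible at r5c4. So r5c4=1.
Step 22. [r2c4∈{2}] only 2 remains possible at r2c4. So r2c4=2.

Answer: 5 2 6 4 3 1 / 4 3 1 2 5 6 / 2 6 3 5 1 4 / 1 5 4 6 2 3 / 3 4 2 1 6 5 / 6 1 5 3 4 2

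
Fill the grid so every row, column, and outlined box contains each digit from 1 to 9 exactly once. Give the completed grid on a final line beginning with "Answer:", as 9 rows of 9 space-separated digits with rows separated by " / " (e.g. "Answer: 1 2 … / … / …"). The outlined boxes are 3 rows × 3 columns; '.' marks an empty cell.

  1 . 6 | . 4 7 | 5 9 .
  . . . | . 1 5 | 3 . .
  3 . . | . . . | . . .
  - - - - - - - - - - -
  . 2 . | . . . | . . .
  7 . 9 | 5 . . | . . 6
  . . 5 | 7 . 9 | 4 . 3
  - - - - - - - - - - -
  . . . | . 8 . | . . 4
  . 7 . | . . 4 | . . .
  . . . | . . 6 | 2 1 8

Step 1. [r5c2∈{1,3,4,8}] across row 5, 4 lands solely at r5c2. So r5c2=4.
Step 2. [r4c3∈{1,3,8}] r4c3 is the only open cell in box 4 admitting 3, so r4c3=3.
Step 3. [r1c2∈{8}] r1c2 is down to just 8, so r1c2=8.
Step 4. [r1c9∈{2}] r1c9's peers cover all but 2, so r1c9=2.
Step 5. [r2c9∈{7}] only 7 remains possible at r2c9, so r2c9=7.
Step 6. [r2c2∈{9}] r2c2's peers cover all but 9 ⇒ r2c2=9.
Step 7. [r4c5∈{6}] nothing but 6 survives at r4c5, so r4c5=6.
Step 8. [r4c1∈{8}] nothing but 8 survives at r4c1. So r4c1=8.
Step 9. [r5c6∈{1,2,3,8}] in box 5, 8 fits only at r5c6. So r5c6=8.
Step 10. [r7c6∈{1,2,3}] in col 6, 3 fits only at r7c6 ⇒ r7c6=3.
Step 11. [r9c4∈{9}] r9c4 has the single candidate 9, so r9c4=9.
Step 12. [r3c7∈{1,6,8}] in col 7, 8 fits only at r3c7 ⇒ r3c7=8.
Step 13. [r3c6∈{2}] r3c6 has the single candidate 2. So r3c6=2.
Step 14. [r6c1∈{6}] r6c1's peers cover all but 6. So r6c1=6.
Step 15. [r7c2∈{1,5,6}] r7c2 is the only open cell in col 2 admitting 6. So r7c2=6.
Step 16. [r6c5∈{2}] r6c5 has the single candidate 2, so r6c5=2.
Step 17. [r8c5∈{5}] only 5 remains possible at r8c5, so r8c5=5.
Step 18. [r8c9∈{9}] only 9 remains possible at r8c9, so r8c9=9.
Step 19. [r8c1∈{2}] r8c1 is down to just 2 ⇒ r8c1=2.
Step 20. [r2c1∈{4}] r2c1 is down to just 4. So r2c1=4.
Step 21. [r2c8∈{6}] r2c8 has the single candidate 6, so r2c8=6.
Step 22. [r7c8∈{5,7}] box 9 places 5 nowhere but r7c8, so r7c8=5.
Step 23. [r4c6∈{1}] nothing but 1 survives at r4c6. So r4c6=1.
Step 24. [r8c4∈{1}] r8c4 is down to just 1, so r8c4=1.
Step 25. [r4c8∈{7}] nothing but 7 survives at r4c8 ⇒ r4c8=7.
Step 26. [r9c1∈{5}] r9c1's peers cover all but 5. So r9c1=5.
Step 27. [r3c8∈{4}] r3c8 is down to just 4. So r3c8=4.
Step 28. [r8c8∈{3}] nothing but 3 survives at r8c8. So r8c8=3.
Step 29. [r6c2∈{1}] r6c2 is down to just 1. So r6c2=1.
Step 30. [r7c7∈{7}] r7c7 has the single candidate 7, so r7c7=7.
Step 31. [r5c8∈{2}] r5c8 has the single candidate 2. So r5c8=2.
Step 32. [r6c8∈{8}] r6c8 has the single candidate 8, so r6c8=8.
Step 33. [r5c7∈{1}] r5c7 has the single candidate 1. So r5c7=1.
Step 34. [r8c7∈{6}] r8c7's peers cover all but 6 ⇒ r8c7=6.
Step 35. [r2c4∈{8}] r2c4 has the single candidate 8, so r2c4=8.
Step 36. [r7c3∈{1}] only 1 remains possible at r7c3, so r7c3=1.
Step 37. [r4c9∈{5}] r4c9 is down to just 5. So r4c9=5.
Step 38. [r3c2∈{5}] only 5 remains possible at r3c2. So r3c2=5.
Step 39. [r7c4∈{2}] r7c4's peers cover all but 2 ⇒ r7c4=2.
Step 40. [r3c9∈{1}] r3c9 is down to just 1, so r3c9=1.
Step 41. [r3c5∈{9}] only 9 remains possible at r3c5, so r3c5=9.
Step 42. [r3c3∈{7}] r3c3 is down to just 7, so r3c3=7.
Step 43. [r7c1∈{9}] r7c1's peers cover all but 9. So r7c1=9.
Step 44. [r9c2∈{3}] only 3 remains possible at r9c2 ⇒ r9c2=3.
Step 45. [r2c3∈{2}] r2c3's peers cover all but 2 ⇒ r2c3=2.
Step 46. [r9c5∈{7}] only 7 remains possible at r9c5, so r9c5=7.
Step 47. [r5c5∈{3}] nothing but 3 survives at r5c5 ⇒ r5c5=3.
Step 48. [r4c4∈{4}] only 4 remains possible at r4c4, so r4c4=4.
Step 49. [r9c3∈{4}] r9c3 is down to just 4 ⇒ r9c3=4.
Step 50. [r4c7∈{9}] r4c7 is down to just 9, so r4c7=9.
Step 51. [r3c4∈{6}] r3c4 is down to just 6 ⇒ r3c4=6.
Step 52. [r1c4∈{3}] r1c4 has the single candidate 3 ⇒ r1c4=3.
Step 53. [r8c3∈{8}] only 8 remains possible at r8c3, so r8c3=8.

Answer: 1 8 6 3 4 7 5 9 2 / 4 9 2 8 1 5 3 6 7 / 3 5 7 6 9 2 8 4 1 / 8 2 3 4 6 1 9 7 5 / 7 4 9 5 3 8 1 2 6 / 6 1 5 7 2 9 4 8 3 / 9 6 1 2 8 3 7 5 4 / 2 7 8 1 5 4 6 3 9 / 5 3 4 9 7 6 2 1 8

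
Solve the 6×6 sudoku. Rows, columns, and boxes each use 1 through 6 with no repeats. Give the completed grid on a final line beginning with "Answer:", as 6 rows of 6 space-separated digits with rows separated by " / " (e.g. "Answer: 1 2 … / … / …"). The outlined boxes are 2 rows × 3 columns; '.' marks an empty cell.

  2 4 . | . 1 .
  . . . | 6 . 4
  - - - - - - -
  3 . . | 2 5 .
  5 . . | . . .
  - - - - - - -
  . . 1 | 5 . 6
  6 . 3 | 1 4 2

Step 1. [r4c5∈{3,6}] col 5 places 6 nowhere but r4c5. So r4c5=6.
Step 2. [r1c4∈{3}] r1c4 is down to just 3 ⇒ r1c4=3.
Step 3. [r3c6∈{1}] only 1 remains possible at r3c6 ⇒ r3c6=1.
Step 4. [r4c2∈{1,2}] in row 4, 1 fits only at r4c2. So r4c2=1.
Step 5. [r1c3∈{5,6}] r1c3 is the only open cell in row 1 admitting 6 ⇒ r1c3=6.
Step 6. [r6c2∈{5}] r6c2 is down to just 5, so r6c2=5.
Step 7. [r4c4∈{4}] r4c4 is down to just 4. So r4c4=4.
Step 8. [r5c1∈{4}] only 4 remains possible at r5c1 ⇒ r5c1=4.
Step 9. [r5c2∈{2}] r5c2 has the single candidate 2, so r5c2=2.
Step 10. [r2c2∈{3}] nothing but 3 survives at r2c2. So r2c2=3.
Step 11. [r2c1∈{1}] nothing but 1 survives at r2c1. So r2c1=1.
Step 12. [r4c3∈{2}] r4c3's peers cover all but 2, so r4c3=2.
Step 13. [r2c5∈{2}] nothing but 2 survives at r2c5, so r2c5=2.
Step 14. [r3c3∈{4}] r3c3 is down to just 4. So r3c3=4.
Step 15. [r4c6∈{3}] nothing but 3 survives at r4c6, so r4c6=3.
Step 16. [r1c6∈{5}] r1c6 has the single candidate 5, so r1c6=5.
Step 17. [r3c2∈{6}] r3c2 is down to just 6, so r3c2=6.
Step 18. [r5c5∈{3}] nothing but 3 survives at r5c5 ⇒ r5c5=3.
Step 19. [r2c3∈{5}] nothing but 5 survives at r2c3, so r2c3=5.

Answer: 2 4 6 3 1 5 / 1 3 5 6 2 4 / 3 6 4 2 5 1 / 5 1 2 4 6 3 / 4 2 1 5 3 6 / 6 5 3 1 4 2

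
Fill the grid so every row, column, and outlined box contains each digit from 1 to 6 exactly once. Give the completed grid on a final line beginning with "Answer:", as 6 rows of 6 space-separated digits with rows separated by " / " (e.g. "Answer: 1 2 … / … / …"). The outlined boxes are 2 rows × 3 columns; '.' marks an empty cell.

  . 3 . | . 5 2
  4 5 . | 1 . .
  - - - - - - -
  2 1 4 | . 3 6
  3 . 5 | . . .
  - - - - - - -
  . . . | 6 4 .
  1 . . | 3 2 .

Step 1. [r6c3∈{6}] r6c3 has the single candidate 6 ⇒ r6c3=6.
Step 2. [r5c6∈{1,5}] in row 5, 1 fits only at r5c6 ⇒ r5c6=1.
Step 3. [r5c3∈{2,3}] in row 5, 3 fits only at r5c3, so r5c3=3.
Step 4. [r4c6∈{4}] r4c6's peers cover all but 4 ⇒ r4c6=4.
Step 5. [r2c3∈{2}] only 2 remains possible at r2c3. So r2c3=2.
Step 6. [r2c6∈{3}] only 3 remains possible at r2c6, so r2c6=3.
Step 7. [r2c5∈{6}] nothing but 6 survives at r2c5 ⇒ r2c5=6.
Step 8. [r4c5∈{1}] r4c5's peers cover all but 1. So r4c5=1.
Step 9. [r6c6∈{5}] r6c6's peers cover all but 5. So r6c6=5.
Step 10. [r1c3∈{1}] r1c3's peers cover all but 1 ⇒ r1c3=1.
Step 11. [r5c2∈{2}] r5c2's peers cover all but 2. So r5c2=2.
Step 12. [r6c2∈{4}] r6c2 has the single candidate 4 ⇒ r6c2=4.
Step 13. [r1c4∈{4}] r1c4 has the single candidate 4, so r1c4=4.
Step 14. [r5c1∈{5}] nothing but 5 survives at r5c1 ⇒ r5c1=5.
Step 15. [r1c1∈{6}] r1c1's peers cover all but 6. So r1c1=6.
Step 16. [r3c4∈{5}] only 5 remains possible at r3c4. So r3c4=5.
Step 17. [r4c2∈{6}] r4c2 is down to just 6 ⇒ r4c2=6.
Step 18. [r4c4∈{2}] nothing but 2 survives at r4c4. So r4c4=2.

Answer: 6 3 1 4 5 2 / 4 5 2 1 6 3 / 2 1 4 5 3 6 / 3 6 5 2 1 4 / 5 2 3 6 4 1 / 1 4 6 3 2 5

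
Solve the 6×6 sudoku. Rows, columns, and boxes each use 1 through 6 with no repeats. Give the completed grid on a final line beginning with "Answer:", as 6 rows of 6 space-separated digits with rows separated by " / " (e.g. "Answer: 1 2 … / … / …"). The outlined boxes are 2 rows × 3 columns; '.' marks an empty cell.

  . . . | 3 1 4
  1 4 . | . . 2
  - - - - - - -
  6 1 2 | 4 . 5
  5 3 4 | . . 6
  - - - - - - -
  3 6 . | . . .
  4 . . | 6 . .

Step 1. [r4c5∈{2}] r4c5's peers cover all but 2 ⇒ r4c5=2.
Step 2. [r2c4∈{5}] only 5 remains possible at r2c4. So r2c4=5.
Step 3. [r5c6∈{1}] only 1 remains possible at r5c6 ⇒ r5c6=1.
Step 4. [r5c3∈{5}] r5c3's peers cover all but 5, so r5c3=5.
Step 5. [r1c1∈{2}] nothing but 2 survives at r1c1 ⇒ r1c1=2.
Step 6. [r3c5∈{3}] only 3 remains possible at r3c5 ⇒ r3c5=3.
Step 7. [r2c3∈{3,6}] in row 2, 3 fits only at r2c3, so r2c3=3.
Step 8. [r1c3∈{6}] only 6 remains possible at r1c3. So r1c3=6.
Step 9. [r6c3∈{1}] r6c3 has the single candidate 1. So r6c3=1.
Step 10. [r2c5∈{6}] r2c5's peers cover all but 6, so r2c5=6.
Step 11. [r6c5∈{5}] r6c5 has the single candidate 5, so r6c5=5.
Step 12. [r4c4∈{1}] r4c4's peers cover all but 1 ⇒ r4c4=1.
Step 13. [r1c2∈{5}] only 5 remains possible at r1c2. So r1c2=5.
Step 14. [r6c2∈{2}] r6c2 has the single candidate 2, so r6c2=2.
Step 15. [r5c4∈{2}] only 2 remains possible at r5c4, so r5c4=2.
Step 16. [r5c5∈{4}] r5c5 is down to just 4. So r5c5=4.
Step 17. [r6c6∈{3}] only 3 remains possible at r6c6, so r6c6=3.

Answer: 2 5 6 3 1 4 / 1 4 3 5 6 2 / 6 1 2 4 3 5 / 5 3 4 1 2 6 / 3 6 5 2 4 1 / 4 2 1 6 5 3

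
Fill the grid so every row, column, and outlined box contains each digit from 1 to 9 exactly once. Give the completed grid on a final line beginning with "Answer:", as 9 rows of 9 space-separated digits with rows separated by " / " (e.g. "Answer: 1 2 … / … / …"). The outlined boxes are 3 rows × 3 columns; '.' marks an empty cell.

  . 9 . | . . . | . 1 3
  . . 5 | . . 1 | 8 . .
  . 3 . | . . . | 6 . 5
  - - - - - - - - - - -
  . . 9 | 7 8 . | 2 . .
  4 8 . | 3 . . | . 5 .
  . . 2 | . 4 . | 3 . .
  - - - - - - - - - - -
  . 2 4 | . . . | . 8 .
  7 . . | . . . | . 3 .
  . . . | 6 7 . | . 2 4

Step 1. [r2c9∈{2,7,9}] in col 9, 2 fits only at r2c9 ⇒ r2c9=2.
Step 2. [r2c1∈{6}] nothing but 6 survives at r2c1, so r2c1=6.
Step 3. [r7c9∈{1,6,7,9}] in row 7, 6 fits only at r7c9, so r7c9=6.
Step 4. [r4c9∈{1}] nothing but 1 survives at r4c9, so r4c9=1.
Step 5. [r8c9∈{9}] nothing but 9 survives at r8c9. So r8c9=9.
Step 6. [r9c3∈{1,3,8}] r9c3 is the only open cell in col 3 admitting 3, so r9c3=3.
Step 7. [r1c7∈{4,7}] 4 has one home in col 7: r1c7 ⇒ r1c7=4.
Step 8. [r5c9∈{7}] nothing but 7 survives at r5c9, so r5c9=7.
Step 9. [r6c2∈{1,5,6,7}] across row 6, 7 lands solely at r6c2, so r6c2=7.
Step 10. [r5c7∈{9}] only 9 remains possible at r5c7, so r5c7=9.
Step 11. [r7c6∈{3,5,9}] in col 6, 3 fits only at r7c6. So r7c6=3.
Step 12. [r7c7∈{1,5,7}] 7 has one home in row 7: r7c7 ⇒ r7c7=7.
Step 13. [r6c8∈{6}] only 6 remains possible at r6c8 ⇒ r6c8=6.
Step 14. [r2c8∈{7,9}] in row 2, 7 fits only at r2c8, so r2c8=7.
Step 15. [r3c8∈{9}] r3c8 has the single candidate 9 ⇒ r3c8=9.
Step 16. [r3c5∈{2}] nothing but 2 survives at r3c5 ⇒ r3c5=2.
Step 17. [r8c4∈{1,2,4,5,8}] r8c4 is the only open cell in col 4 admitting 2 ⇒ r8c4=2.
Step 18. [r8c6∈{4,5,8}] 4 has one home in row 8: r8c6 ⇒ r8c6=4.
Step 19. [r9c6∈{5,8,9}] across box 8, 8 lands solely at r9c6. So r9c6=8.
Step 20. [r8c3∈{1,6,8}] across row 8, 8 lands solely at r8c3, so r8c3=8.
Step 21. [r5c3∈{1,6}] 6 has one home in col 3: r5c3. So r5c3=6.
Step 22. [r4c2∈{5}] r4c2 is down to just 5. So r4c2=5.
Step 23. [r9c2∈{1}] r9c2 is down to just 1 ⇒ r9c2=1.
Step 24. [r5c5∈{1}] r5c5 is down to just 1 ⇒ r5c5=1.
Step 25. [r8c5∈{5}] r8c5's peers cover all but 5. So r8c5=5.
Step 26. [r7c5∈{9}] r7c5's peers cover all but 9, so r7c5=9.
Step 27. [r3c4∈{4,8}] row 3 places 4 nowhere but r3c4. So r3c4=4.
Step 28. [r1c3∈{7}] nothing but 7 survives at r1c3, so r1c3=7.
Step 29. [r1c4∈{5,8}] r1c4 is the only open cell in col 4 admitting 8. So r1c4=8.
Step 30. [r6c6∈{5,9}] 9 has one home in col 6: r6c6. So r6c6=9.
Step 31. [r4c6∈{6}] r4c6 has the single candidate 6, so r4c6=6.
Step 32. [r3c3∈{1}] nothing but 1 survives at r3c3. So r3c3=1.
Step 33. [r7c1∈{5}] r7c1 has the single candidate 5, so r7c1=5.
Step 34. [r4c8∈{4}] only 4 remains possible at r4c8, so r4c8=4.
Step 35. [r4c1∈{3}] r4c1 is down to just 3 ⇒ r4c1=3.
Step 36. [r1c6∈{5}] r1c6's peers cover all but 5. So r1c6=5.
Step 37. [r2c2∈{4}] r2c2 is down to just 4, so r2c2=4.
Step 38. [r2c5∈{3}] r2c5 is down to just 3. So r2c5=3.
Step 39. [r6c1∈{1}] nothing but 1 survives at r6c1 ⇒ r6c1=1.
Step 40. [r8c7∈{1}] nothing but 1 survives at r8c7. So r8c7=1.
Step 41. [r3c1∈{8}] r3c1's peers cover all but 8 ⇒ r3c1=8.
Step 42. [r6c4∈{5}] r6c4 has the single candidate 5. So r6c4=5.
Step 43. [r7c4∈{1}] r7c4 is down to just 1. So r7c4=1.
Step 44. [r6c9∈{8}] nothing but 8 survives at r6c9, so r6c9=8.
Step 45. [r2c4∈{9}] r2c4's peers cover all but 9 ⇒ r2c4=9.
Step 46. [r1c1∈{2}] r1c1's peers cover all but 2. So r1c1=2.
Step 47. [r1c5∈{6}] nothing but 6 survives at r1c5 ⇒ r1c5=6.
Step 48. [r8c2∈{6}] r8c2 is down to just 6. So r8c2=6.
Step 49. [r9c1∈{9}] r9c1's peers cover all but 9. So r9c1=9.
Step 50. [r5c6∈{2}] nothing but 2 survives at r5c6. So r5c6=2.
Step 51. [r9c7∈{5}] nothing but 5 survives at r9c7 ⇒ r9c7=5.
Step 52. [r3c6∈{7}] r3c6's peers cover all but 7 ⇒ r3c6=7.

Answer: 2 9 7 8 6 5 4 1 3 / 6 4 5 9 3 1 8 7 2 / 8 3 1 4 2 7 6 9 5 / 3 5 9 7 8 6 2 4 1 / 4 8 6 3 1 2 9 5 7 / 1 7 2 5 4 9 3 6 8 / 5 2 4 1 9 3 7 8 6 / 7 6 8 2 5 4 1 3 9 / 9 1 3 6 7 8 5 2 4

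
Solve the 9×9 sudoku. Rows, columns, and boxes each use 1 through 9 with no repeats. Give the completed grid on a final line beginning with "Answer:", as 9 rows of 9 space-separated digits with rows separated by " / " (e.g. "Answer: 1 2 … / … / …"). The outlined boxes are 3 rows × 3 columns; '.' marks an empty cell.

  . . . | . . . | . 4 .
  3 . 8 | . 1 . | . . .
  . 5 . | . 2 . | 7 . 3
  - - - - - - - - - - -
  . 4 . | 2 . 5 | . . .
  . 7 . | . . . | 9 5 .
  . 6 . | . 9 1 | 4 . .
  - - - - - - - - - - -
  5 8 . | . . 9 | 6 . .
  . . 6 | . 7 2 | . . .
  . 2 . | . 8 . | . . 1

Step 1. [r2c2∈{9}] only 9 remains possible at r2c2 ⇒ r2c2=9.
Step 2. [r1c2∈{1}] r1c2's peers cover all but 1 ⇒ r1c2=1.
Step 3. [r1c5∈{3,5,6}] r1c5 is the only open cell in col 5 admitting 5 ⇒ r1c5=5.
Step 4. [r6c4∈{3,7,8}] r6c4 is the only open cell in box 5 admitting 7 ⇒ r6c4=7.
Step 5. [r3c3∈{4}] r3c3's peers cover all but 4 ⇒ r3c3=4.
Step 6. [r8c2∈{3}] r8c2 has the single candidate 3 ⇒ r8c2=3.
Step 7. [r4c7∈{1,3,8}] across col 7, 1 lands solely at r4c7 ⇒ r4c7=1.
Step 8. [r9c7∈{3,5}] in col 7, 3 fits only at r9c7. So r9c7=3.
Step 9. [r3c1∈{6}] r3c1 has the single candidate 6, so r3c1=6.
Step 10. [r3c6∈{8}] r3c6's peers cover all but 8, so r3c6=8.
Step 11. [r5c4∈{3,4,6,8}] col 4 places 8 nowhere but r5c4. So r5c4=8.
Step 12. [r9c4∈{4,5,6}] in row 9, 5 fits only at r9c4, so r9c4=5.
Step 13. [r9c6∈{4,6}] row 9 places 6 nowhere but r9c6, so r9c6=6.
Step 14. [r9c1∈{4,7,9}] 4 has one home in row 9: r9c1. So r9c1=4.
Step 15. [r1c1∈{2,7}] 7 has one home in col 1: r1c1 ⇒ r1c1=7.
Step 16. [r1c3∈{2}] nothing but 2 survives at r1c3 ⇒ r1c3=2.
Step 17. [r2c7∈{2,5}] across col 7, 2 lands solely at r2c7. So r2c7=2.
Step 18. [r2c8∈{6}] r2c8 is down to just 6, so r2c8=6.
Step 19. [r2c4∈{4}] r2c4 has the single candidate 4 ⇒ r2c4=4.
Step 20. [r8c9∈{4,5,8,9}] row 8 places 4 nowhere but r8c9 ⇒ r8c9=4.
Step 21. [r1c9∈{8,9}] across col 9, 9 lands solely at r1c9, so r1c9=9.
Step 22. [r5c6∈{3,4}] across col 6, 4 lands solely at r5c6 ⇒ r5c6=4.
Step 23. [r8c4∈{1}] only 1 remains possible at r8c4 ⇒ r8c4=1.
Step 24. [r8c1∈{9}] r8c1's peers cover all but 9. So r8c1=9.
Step 25. [r8c8∈{8}] r8c8 is down to just 8, so r8c8=8.
Step 26. [r9c3∈{7}] r9c3's peers cover all but 7, so r9c3=7.
Step 27. [r4c1∈{8}] r4c1 has the single candidate 8. So r4c1=8.
Step 28. [r6c1∈{2}] r6c1 has the single candidate 2. So r6c1=2.
Step 29. [r7c8∈{2,7}] col 8 places 2 nowhere but r7c8 ⇒ r7c8=2.
Step 30. [r7c4∈{3}] nothing but 3 survives at r7c4. So r7c4=3.
Step 31. [r4c8∈{3,7}] r4c8 is the only open cell in col 8 admitting 7, so r4c8=7.
Step 32. [r4c9∈{6}] r4c9 has the single candidate 6. So r4c9=6.
Step 33. [r4c5∈{3}] r4c5 has the single candidate 3. So r4c5=3.
Step 34. [r5c3∈{1,3}] r5c3 is the only open cell in row 5 admitting 3. So r5c3=3.
Step 35. [r7c3∈{1}] r7c3 has the single candidate 1. So r7c3=1.
Step 36. [r7c9∈{7}] r7c9 is down to just 7, so r7c9=7.
Step 37. [r8c7∈{5}] only 5 remains possible at r8c7, so r8c7=5.
Step 38. [r4c3∈{9}] r4c3 is down to just 9 ⇒ r4c3=9.
Step 39. [r3c8∈{1}] only 1 remains possible at r3c8, so r3c8=1.
Step 40. [r6c9∈{8}] r6c9's peers cover all but 8, so r6c9=8.
Step 41. [r5c1∈{1}] r5c1 has the single candidate 1. So r5c1=1.
Step 42. [r1c6∈{3}] r1c6's peers cover all but 3 ⇒ r1c6=3.
Step 43. [r6c8∈{3}] nothing but 3 survives at r6c8, so r6c8=3.
Step 44. [r3c4∈{9}] r3c4's peers cover all but 9 ⇒ r3c4=9.
Step 45. [r7c5∈{4}] nothing but 4 survives at r7c5, so r7c5=4.
Step 46. [r5c9∈{2}] r5c9's peers cover all but 2, so r5c9=2.
Step 47. [r1c4∈{6}] only 6 remains possible at r1c4, so r1c4=6.
Step 48. [r2c9∈{5}] r2c9's peers cover all but 5 ⇒ r2c9=5.
Step 49. [r6c3∈{5}] only 5 remains possible at r6c3 ⇒ r6c3=5.
Step 50. [r5c5∈{6}] only 6 remains possible at r5c5. So r5c5=6.
Step 51. [r2c6∈{7}] r2c6 has the single candidate 7 ⇒ r2c6=7.
Step 52. [r1c7∈{8}] r1c7 is down to just 8. So r1c7=8.
Step 53. [r9c8∈{9}] r9c8 has the single candidate 9. So r9c8=9.

Answer: 7 1 2 6 5 3 8 4 9 / 3 9 8 4 1 7 2 6 5 / 6 5 4 9 2 8 7 1 3 / 8 4 9 2 3 5 1 7 6 / 1 7 3 8 6 4 9 5 2 / 2 6 5 7 9 1 4 3 8 / 5 8 1 3 4 9 6 2 7 / 9 3 6 1 7 2 5 8 4 / 4 2 7 5 8 6 3 9 1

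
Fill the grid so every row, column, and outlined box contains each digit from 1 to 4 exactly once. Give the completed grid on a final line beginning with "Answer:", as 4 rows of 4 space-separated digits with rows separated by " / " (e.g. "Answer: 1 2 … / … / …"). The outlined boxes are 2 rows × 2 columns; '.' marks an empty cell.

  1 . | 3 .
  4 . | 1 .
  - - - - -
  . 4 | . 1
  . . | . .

Step 1. [r4c4∈{2,3,4}] 3 has one home in col 4: r4c4, so r4c4=3.
Step 2. [r4c1∈{2}] nothing but 2 survives at r4c1 ⇒ r4c1=2.
Step 3. [r1c2∈{2}] nothing but 2 survives at r1c2, so r1c2=2.
Step 4. [r3c1∈{3}] r3c1 is down to just 3. So r3c1=3.
Step 5. [r1c4∈{4}] r1c4's peers cover all but 4 ⇒ r1c4=4.
Step 6. [r4c2∈{1}] nothing but 1 survives at r4c2 ⇒ r4c2=1.
Step 7. [r2c4∈{2}] r2c4 is down to just 2, so r2c4=2.
Step 8. [r3c3∈{2}] r3c3 is down to just 2 ⇒ r3c3=2.
Step 9. [r2c2∈{3}] nothing but 3 survives at r2c2. So r2c2=3.
Step 10. [r4c3∈{4}] nothing but 4 survives at r4c3 ⇒ r4c3=4.

Answer: 1 2 3 4 / 4 3 1 2 / 3 4 2 1 / 2 1 4 3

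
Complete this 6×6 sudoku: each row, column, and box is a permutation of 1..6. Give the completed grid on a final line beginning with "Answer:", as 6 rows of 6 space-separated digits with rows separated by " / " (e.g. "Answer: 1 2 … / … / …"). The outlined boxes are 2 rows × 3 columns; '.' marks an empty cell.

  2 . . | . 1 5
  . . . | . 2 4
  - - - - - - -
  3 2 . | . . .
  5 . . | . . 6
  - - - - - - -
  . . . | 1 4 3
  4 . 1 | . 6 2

Step 1. [r4c3∈{4}] only 4 remains possible at r4c3. So r4c3=4.
Step 2. [r6c2∈{3,5}] 3 has one home in row 6: r6c2 ⇒ r6c2=3.
Step 3. [r5c1∈{6}] nothing but 6 survives at r5c1, so r5c1=6.
Step 4. [r3c3∈{6}] r3c3 has the single candidate 6, so r3c3=6.
Step 5. [r5c2∈{5}] r5c2 is down to just 5, so r5c2=5.
Step 6. [r1c3∈{3}] nothing but 3 survives at r1c3. So r1c3=3.
Step 7. [r1c4∈{6}] r1c4 is down to just 6 ⇒ r1c4=6.
Step 8. [r2c4∈{3}] only 3 remains possible at r2c4 ⇒ r2c4=3.
Step 9. [r4c2∈{1}] r4c2 has the single candidate 1 ⇒ r4c2=1.
Step 10. [r3c4∈{4,5}] r3c4 is the only open cell in row 3 admitting 4, so r3c4=4.
Step 11. [r4c5∈{3}] only 3 remains possible at r4c5. So r4c5=3.
Step 12. [r4c4∈{2}] r4c4's peers cover all but 2. So r4c4=2.
Step 13. [r2c2∈{6}] r2c2 has the single candidate 6, so r2c2=6.
Step 14. [r5c3∈{2}] nothing but 2 survives at r5c3, so r5c3=2.
Step 15. [r1c2∈{4}] r1c2's peers cover all but 4, so r1c2=4.
Step 16. [r3c6∈{1}] r3c6's peers cover all but 1. So r3c6=1.
Step 17. [r2c3∈{5}] nothing but 5 survives at r2c3, so r2c3=5.
Step 18. [r2c1∈{1}] r2c1's peers cover all but 1. So r2c1=1.
Step 19. [r3c5∈{5}] only 5 remains possible at r3c5 ⇒ r3c5=5.
Step 20. [r6c4∈{5}] nothing but 5 survives at r6c4, so r6c4=5.

Answer: 2 4 3 6 1 5 / 1 6 5 3 2 4 / 3 2 6 4 5 1 / 5 1 4 2 3 6 / 6 5 2 1 4 3 / 4 3 1 5 6 2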